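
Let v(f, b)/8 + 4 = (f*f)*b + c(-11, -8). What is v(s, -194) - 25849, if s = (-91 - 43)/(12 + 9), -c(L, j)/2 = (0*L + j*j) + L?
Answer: -39655201/441 ≈ -89921.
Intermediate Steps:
c(L, j) = -2*L - 2*j**2 (c(L, j) = -2*((0*L + j*j) + L) = -2*((0 + j**2) + L) = -2*(j**2 + L) = -2*(L + j**2) = -2*L - 2*j**2)
s = -134/21 ≈ -6.3810
v(f, b) = -880 + 8*b*f**2 (v(f, b) = -32 + 8*((f*f)*b + (-2*(-11) - 2*(-8)**2)) = -32 + 8*(f**2*b + (22 - 2*64)) = -32 + 8*(b*f**2 + (22 - 128)) = -32 + 8*(b*f**2 - 106) = -32 + 8*(-106 + b*f**2) = -32 + (-848 + 8*b*f**2) = -880 + 8*b*f**2)
v(s, -194) - 25849 = (-880 + 8*(-194)*(-134/21)**2) - 25849 = (-880 + 8*(-194)*(17956/441)) - 25849 = (-880 - 27867712/441) - 25849 = -28255792/441 - 25849 = -39655201/441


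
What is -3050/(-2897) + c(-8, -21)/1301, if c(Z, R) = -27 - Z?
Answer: 3913007/3768997 ≈ 1.0382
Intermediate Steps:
-3050/(-2897) + c(-8, -21)/1301 = -3050/(-2897) + (-27 - 1*(-8))/1301 = -3050*(-1/2897) + (-27 + 8)*(1/1301) = 3050/2897 - 19*1/1301 = 3050/2897 - 19/1301 = 3913007/3768997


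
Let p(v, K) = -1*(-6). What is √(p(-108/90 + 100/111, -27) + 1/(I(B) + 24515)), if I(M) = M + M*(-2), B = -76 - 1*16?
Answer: √3633051301/24607 ≈ 2.4495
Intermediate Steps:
B = -92 (B = -76 - 16 = -92)
p(v, K) = 6
I(M) = -M (I(M) = M - 2*M = -M)
√(p(-108/90 + 100/111, -27) + 1/(I(B) + 24515)) = √(6 + 1/(-1*(-92) + 24515)) = √(6 + 1/(92 + 24515)) = √(6 + 1/24607) = √(147643/24607) = √3633051301/24607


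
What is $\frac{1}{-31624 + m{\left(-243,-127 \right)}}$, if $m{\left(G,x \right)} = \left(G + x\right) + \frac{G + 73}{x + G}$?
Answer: $- \frac{37}{1183761} \approx -3.1256 \cdot 10^{-5}$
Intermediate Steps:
$m{\left(G,x \right)} = G + x + \frac{73 + G}{G + x}$ ($m{\left(G,x \right)} = \left(G + x\right) + \frac{73 + G}{G + x} = G + x + \frac{73 + G}{G + x}$)
$\frac{1}{-31624 + m{\left(-243,-127 \right)}} = \frac{1}{-31624 + \frac{73 - 243 + \left(-243\right)^{2} + \left(-127\right)^{2} + 2 \left(-243\right) \left(-127\right)}{-243 - 127}} = \frac{1}{-31624 + \frac{73 - 243 + 59049 + 16129 + 61722}{-370}} = \frac{1}{-31624 - \frac{13673}{37}} = \frac{1}{- \frac{1183761}{37}} = - \frac{37}{1183761}$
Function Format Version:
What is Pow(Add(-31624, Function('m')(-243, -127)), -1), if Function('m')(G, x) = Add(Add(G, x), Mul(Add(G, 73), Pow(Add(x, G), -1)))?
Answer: Rational(-37, 1183761) ≈ -3.1256e-5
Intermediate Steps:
Function('m')(G, x) = Add(G, x, Mul(Pow(Add(G, x), -1), Add(73, G))) (Function('m')(G, x) = Add(Add(G, x), Mul(Add(73, G), Pow(Add(G, x), -1))) = Add(Add(G, x), Mul(Pow(Add(G, x), -1), Add(73, G))) = Add(G, x, Mul(Pow(Add(G, x), -1), Add(73, G))))
Pow(Add(-31624, Function('m')(-243, -127)), -1) = Pow(Add(-31624, Mul(Pow(Add(-243, -127), -1), Add(73, -243, Pow(-243, 2), Pow(-127, 2), Mul(2, -243, -127)))), -1) = Pow(Add(-31624, Mul(Pow(-370, -1), Add(73, -243, 59049, 16129, 61722))), -1) = Pow(Add(-31624, Mul(Rational(-1, 370), 136730)), -1) = Pow(Add(-31624, Rational(-13673, 37)), -1) = Pow(Rational(-1183761, 37), -1) = Rational(-37, 1183761)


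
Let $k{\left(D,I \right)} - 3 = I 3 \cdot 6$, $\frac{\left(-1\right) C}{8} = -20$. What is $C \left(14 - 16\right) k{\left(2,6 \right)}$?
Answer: $-35520$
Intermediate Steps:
$C = 160$ ($C = \left(-8\right) \left(-20\right) = 160$)
$k{\left(D,I \right)} = 3 + 18 I$ ($k{\left(D,I \right)} = 3 + I 3 \cdot 6 = 3 + 3 I 6 = 3 + 18 I$)
$C \left(14 - 16\right) k{\left(2,6 \right)} = 160 \left(14 - 16\right) \left(3 + 18 \cdot 6\right) = 160 \left(14 - 16\right) \left(3 + 108\right) = 160 \left(-2\right) 111 = \left(-320\right) 111 = -35520$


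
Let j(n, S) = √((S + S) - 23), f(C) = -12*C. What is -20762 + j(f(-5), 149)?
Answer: -20762 + 5*√11 ≈ -20745.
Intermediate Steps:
j(n, S) = √(-23 + 2*S) (j(n, S) = √(2*S - 23) = √(-23 + 2*S))
-20762 + j(f(-5), 149) = -20762 + √(-23 + 2*149) = -20762 + √(-23 + 298) = -20762 + √275 = -20762 + 5*√11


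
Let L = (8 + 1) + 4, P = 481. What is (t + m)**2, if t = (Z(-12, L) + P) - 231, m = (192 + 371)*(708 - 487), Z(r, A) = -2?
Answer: 15542858241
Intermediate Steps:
L = 13 (L = 9 + 4 = 13)
m = 124423 (m = 563*221 = 124423)
t = 248 (t = (-2 + 481) - 231 = 479 - 231 = 248)
(t + m)**2 = (248 + 124423)**2 = 124671**2 = 15542858241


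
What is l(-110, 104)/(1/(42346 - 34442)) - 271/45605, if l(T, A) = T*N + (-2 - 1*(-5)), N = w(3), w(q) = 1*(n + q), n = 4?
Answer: -276474292911/45605 ≈ -6.0624e+6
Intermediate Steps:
w(q) = 4 + q (w(q) = 1*(4 + q) = 4 + q)
N = 7 (N = 4 + 3 = 7)
l(T, A) = 3 + 7*T (l(T, A) = T*7 + (-2 - 1*(-5)) = 7*T + (-2 + 5) = 7*T + 3 = 3 + 7*T)
l(-110, 104)/(1/(42346 - 34442)) - 271/45605 = (3 + 7*(-110))/(1/(42346 - 34442)) - 271/45605 = (3 - 770)/(1/7904) - 271*1/45605 = -767/1/7904 - 271/45605 = -767*7904 - 271/45605 = -6062368 - 271/45605 = -276474292911/45605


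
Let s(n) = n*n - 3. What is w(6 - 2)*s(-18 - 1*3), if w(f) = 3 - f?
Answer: -438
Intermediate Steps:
s(n) = -3 + n**2 (s(n) = n**2 - 3 = -3 + n**2)
w(6 - 2)*s(-18 - 1*3) = (3 - (6 - 2))*(-3 + (-18 - 1*3)**2) = (3 - 1*4)*(-3 + (-18 - 3)**2) = (3 - 4)*(-3 + (-21)**2) = -(-3 + 441) = -1*438 = -438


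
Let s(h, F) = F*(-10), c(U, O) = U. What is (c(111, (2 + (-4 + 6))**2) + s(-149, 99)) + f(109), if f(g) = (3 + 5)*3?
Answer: -855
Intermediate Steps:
f(g) = 24 (f(g) = 8*3 = 24)
s(h, F) = -10*F
(c(111, (2 + (-4 + 6))**2) + s(-149, 99)) + f(109) = (111 - 10*99) + 24 = (111 - 990) + 24 = -879 + 24 = -855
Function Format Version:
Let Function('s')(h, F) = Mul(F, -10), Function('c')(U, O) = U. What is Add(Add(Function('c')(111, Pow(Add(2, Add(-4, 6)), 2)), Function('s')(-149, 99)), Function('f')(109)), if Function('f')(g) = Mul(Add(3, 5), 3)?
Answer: -855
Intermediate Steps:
Function('f')(g) = 24 (Function('f')(g) = Mul(8, 3) = 24)
Function('s')(h, F) = Mul(-10, F)
Add(Add(Function('c')(111, Pow(Add(2, Add(-4, 6)), 2)), Function('s')(-149, 99)), Function('f')(109)) = Add(Add(111, Mul(-10, 99)), 24) = Add(Add(111, -990), 24) = Add(-879, 24) = -855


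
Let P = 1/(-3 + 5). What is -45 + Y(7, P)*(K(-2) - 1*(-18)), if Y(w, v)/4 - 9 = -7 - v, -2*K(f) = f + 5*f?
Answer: 99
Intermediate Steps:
K(f) = -3*f (K(f) = -(f + 5*f)/2 = -3*f)
P = ½ (P = 1/2 = ½ ≈ 0.50000)
Y(w, v) = 8 - 4*v (Y(w, v) = 36 + 4*(-7 - v) = 36 + (-28 - 4*v) = 8 - 4*v)
-45 + Y(7, P)*(K(-2) - 1*(-18)) = -45 + (8 - 4*½)*(-3*(-2) - 1*(-18)) = -45 + (8 - 2)*(6 + 18) = -45 + 6*24 = -45 + 144 = 99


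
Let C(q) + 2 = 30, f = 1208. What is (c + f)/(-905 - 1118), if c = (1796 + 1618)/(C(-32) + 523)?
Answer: -669022/1114673 ≈ -0.60020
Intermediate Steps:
C(q) = 28 (C(q) = -2 + 30 = 28)
c = 3414/551 (c = (1796 + 1618)/(28 + 523) = 3414/551 ≈ 6.1960)
(c + f)/(-905 - 1118) = (3414/551 + 1208)/(-905 - 1118) = (669022/551)/(-2023) = (669022/551)*(-1/2023) = -669022/1114673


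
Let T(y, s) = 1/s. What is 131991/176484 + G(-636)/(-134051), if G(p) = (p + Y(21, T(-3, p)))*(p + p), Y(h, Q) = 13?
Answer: -40720759721/7885952228 ≈ -5.1637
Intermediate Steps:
G(p) = 2*p*(13 + p) (G(p) = (p + 13)*(p + p) = (13 + p)*(2*p) = 2*p*(13 + p))
131991/176484 + G(-636)/(-134051) = 131991/176484 + (2*(-636)*(13 - 636))/(-134051) = 131991*(1/176484) + (2*(-636)*(-623))*(-1/134051) = 43997/58828 + 792456*(-1/134051) = 43997/58828 - 792456/134051 = -40720759721/7885952228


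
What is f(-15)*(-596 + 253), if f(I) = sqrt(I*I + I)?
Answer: -343*sqrt(210) ≈ -4970.5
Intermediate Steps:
f(I) = sqrt(I + I**2) (f(I) = sqrt(I**2 + I) = sqrt(I + I**2))
f(-15)*(-596 + 253) = sqrt(-15*(1 - 15))*(-596 + 253) = sqrt(-15*(-14))*(-343) = sqrt(210)*(-343) = -343*sqrt(210)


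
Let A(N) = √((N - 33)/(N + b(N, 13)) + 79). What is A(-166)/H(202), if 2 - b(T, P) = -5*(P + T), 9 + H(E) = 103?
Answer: √68365110/87326 ≈ 0.094683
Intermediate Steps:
H(E) = 94 (H(E) = -9 + 103 = 94)
b(T, P) = 2 + 5*P + 5*T (b(T, P) = 2 - (-5)*(P + T) = 2 - (-5*P - 5*T) = 2 + (5*P + 5*T) = 2 + 5*P + 5*T)
A(N) = √(79 + (-33 + N)/(67 + 6*N)) (A(N) = √((N - 33)/(N + (2 + 5*13 + 5*N)) + 79) = √((-33 + N)/(N + (2 + 65 + 5*N)) + 79) = √((-33 + N)/(N + (67 + 5*N)) + 79) = √((-33 + N)/(67 + 6*N) + 79) = √(79 + (-33 + N)/(67 + 6*N)))
A(-166)/H(202) = (√5*√((1052 + 95*(-166))/(67 + 6*(-166))))/94 = (√5*√((1052 - 15770)/(67 - 996)))*(1/94) = (√5*√(-14718/(-929)))*(1/94) = (√5*√(-1/929*(-14718)))*(1/94) = (√5*√(14718/929))*(1/94) = (√5*(√13673022/929))*(1/94) = (√68365110/929)*(1/94) = √68365110/87326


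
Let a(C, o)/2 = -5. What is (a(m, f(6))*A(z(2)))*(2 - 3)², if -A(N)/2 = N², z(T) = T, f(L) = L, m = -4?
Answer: 80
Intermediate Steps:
a(C, o) = -10 (a(C, o) = 2*(-5) = -10)
A(N) = -2*N²
(a(m, f(6))*A(z(2)))*(2 - 3)² = (-(-20)*2²)*(2 - 3)² = -(-20)*4*(-1)² = -10*(-8)*1 = 80*1 = 80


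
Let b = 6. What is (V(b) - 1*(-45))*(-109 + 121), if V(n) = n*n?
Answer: 972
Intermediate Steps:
V(n) = n²
(V(b) - 1*(-45))*(-109 + 121) = (6² - 1*(-45))*(-109 + 121) = (36 + 45)*12 = 81*12 = 972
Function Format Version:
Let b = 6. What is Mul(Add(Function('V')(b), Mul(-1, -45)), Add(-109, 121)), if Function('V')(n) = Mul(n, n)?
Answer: 972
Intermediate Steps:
Function('V')(n) = Pow(n, 2)
Mul(Add(Function('V')(b), Mul(-1, -45)), Add(-109, 121)) = Mul(Add(Pow(6, 2), Mul(-1, -45)), Add(-109, 121)) = Mul(Add(36, 45), 12) = Mul(81, 12) = 972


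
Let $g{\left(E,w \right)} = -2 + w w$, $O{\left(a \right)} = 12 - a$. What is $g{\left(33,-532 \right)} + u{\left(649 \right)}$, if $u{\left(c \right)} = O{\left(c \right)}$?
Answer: $282385$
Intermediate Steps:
$g{\left(E,w \right)} = -2 + w^{2}$
$u{\left(c \right)} = 12 - c$
$g{\left(33,-532 \right)} + u{\left(649 \right)} = \left(-2 + \left(-532\right)^{2}\right) + \left(12 - 649\right) = \left(-2 + 283024\right) + \left(12 - 649\right) = 283022 - 637 = 282385$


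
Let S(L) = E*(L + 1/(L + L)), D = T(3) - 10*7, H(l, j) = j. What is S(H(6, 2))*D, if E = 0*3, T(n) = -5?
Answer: 0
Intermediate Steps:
E = 0
D = -75 (D = -5 - 10*7 = -5 - 70 = -75)
S(L) = 0 (S(L) = 0*(L + 1/(L + L)) = 0*(L + 1/(2*L)) = 0)
S(H(6, 2))*D = 0*(-75) = 0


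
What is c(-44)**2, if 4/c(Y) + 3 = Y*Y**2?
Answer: 16/7256824969 ≈ 2.2048e-9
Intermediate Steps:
c(Y) = 4/(-3 + Y**3) (c(Y) = 4/(-3 + Y*Y**2) = 4/(-3 + Y**3))
c(-44)**2 = (4/(-3 + (-44)**3))**2 = (4/(-3 - 85184))**2 = (4/(-85187))**2 = (4*(-1/85187))**2 = (-4/85187)**2 = 16/7256824969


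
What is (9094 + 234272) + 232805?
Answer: 476171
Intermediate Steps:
(9094 + 234272) + 232805 = 243366 + 232805 = 476171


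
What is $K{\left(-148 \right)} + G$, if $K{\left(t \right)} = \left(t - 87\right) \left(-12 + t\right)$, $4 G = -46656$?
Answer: $25936$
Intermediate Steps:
$G = -11664$ ($G = \frac{1}{4} \left(-46656\right) = -11664$)
$K{\left(t \right)} = \left(-87 + t\right) \left(-12 + t\right)$
$K{\left(-148 \right)} + G = \left(1044 + \left(-148\right)^{2} - -14652\right) - 11664 = \left(1044 + 21904 + 14652\right) - 11664 = 37600 - 11664 = 25936$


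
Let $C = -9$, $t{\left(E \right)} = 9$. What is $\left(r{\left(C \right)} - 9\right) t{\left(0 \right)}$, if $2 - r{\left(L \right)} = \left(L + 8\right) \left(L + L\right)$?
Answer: $-225$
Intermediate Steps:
$r{\left(L \right)} = 2 - 2 L \left(8 + L\right)$ ($r{\left(L \right)} = 2 - \left(L + 8\right) \left(L + L\right) = 2 - \left(8 + L\right) 2 L = 2 - 2 L \left(8 + L\right)$)
$\left(r{\left(C \right)} - 9\right) t{\left(0 \right)} = \left(\left(2 - -144 - 2 \left(-9\right)^{2}\right) - 9\right) 9 = \left(\left(2 + 144 - 162\right) - 9\right) 9 = \left(-16 - 9\right) 9 = \left(-25\right) 9 = -225$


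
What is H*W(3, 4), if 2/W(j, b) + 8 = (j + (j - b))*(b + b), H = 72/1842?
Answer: 3/307 ≈ 0.0097720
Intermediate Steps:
H = 12/307 (H = 72*(1/1842) = 12/307 ≈ 0.039088)
W(j, b) = 2/(-8 + 2*b*(-b + 2*j)) (W(j, b) = 2/(-8 + (j + (j - b))*(b + b)) = 2/(-8 + (-b + 2*j)*(2*b)) = 2/(-8 + 2*b*(-b + 2*j)))
H*W(3, 4) = 12*(-1/(4 + 4² - 2*4*3))/307 = 12*(-1/(4 + 16 - 24))/307 = 12*(-1/(-4))/307 = 12*(-1*(-¼))/307 = (12/307)*(¼) = 3/307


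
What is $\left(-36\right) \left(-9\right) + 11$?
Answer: $335$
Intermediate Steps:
$\left(-36\right) \left(-9\right) + 11 = 324 + 11 = 335$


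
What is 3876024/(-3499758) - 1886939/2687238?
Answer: -945534935693/522482371578 ≈ -1.8097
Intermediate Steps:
3876024/(-3499758) - 1886939/2687238 = 3876024*(-1/3499758) - 1886939*1/2687238 = -646004/583293 - 1886939/2687238 = -945534935693/522482371578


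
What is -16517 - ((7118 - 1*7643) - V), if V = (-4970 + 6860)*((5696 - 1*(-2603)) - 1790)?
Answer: 12286018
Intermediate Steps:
V = 12302010 (V = 1890*((5696 + 2603) - 1790) = 1890*(8299 - 1790) = 1890*6509 = 12302010)
-16517 - ((7118 - 1*7643) - V) = -16517 - ((7118 - 1*7643) - 1*12302010) = -16517 - ((7118 - 7643) - 12302010) = -16517 - (-525 - 12302010) = -16517 - 1*(-12302535) = -16517 + 12302535 = 12286018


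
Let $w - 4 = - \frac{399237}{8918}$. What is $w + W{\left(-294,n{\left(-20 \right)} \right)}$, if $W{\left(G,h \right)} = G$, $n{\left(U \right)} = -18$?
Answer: $- \frac{2985457}{8918} \approx -334.77$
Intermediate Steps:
$w = - \frac{363565}{8918}$ ($w = 4 - \frac{399237}{8918} = - \frac{363565}{8918} \approx -40.768$)
$w + W{\left(-294,n{\left(-20 \right)} \right)} = - \frac{363565}{8918} - 294 = - \frac{2985457}{8918}$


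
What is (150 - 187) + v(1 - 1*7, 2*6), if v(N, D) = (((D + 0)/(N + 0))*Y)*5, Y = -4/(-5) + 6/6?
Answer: -55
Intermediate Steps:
Y = 9/5 (Y = -4*(-⅕) + 6*(⅙) = ⅘ + 1 = 9/5 ≈ 1.8000)
v(N, D) = 9*D/N (v(N, D) = (((D + 0)/(N + 0))*(9/5))*5 = ((D/N)*(9/5))*5 = (9*D/(5*N))*5 = 9*D/N)
(150 - 187) + v(1 - 1*7, 2*6) = (150 - 187) + 9*(2*6)/(1 - 1*7) = -37 + 9*12/(1 - 7) = -37 + 9*12/(-6) = -37 + 9*12*(-⅙) = -37 - 18 = -55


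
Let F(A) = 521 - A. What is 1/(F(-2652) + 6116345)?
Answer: 1/6119518 ≈ 1.6341e-7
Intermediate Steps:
1/(F(-2652) + 6116345) = 1/((521 - 1*(-2652)) + 6116345) = 1/((521 + 2652) + 6116345) = 1/(3173 + 6116345) = 1/6119518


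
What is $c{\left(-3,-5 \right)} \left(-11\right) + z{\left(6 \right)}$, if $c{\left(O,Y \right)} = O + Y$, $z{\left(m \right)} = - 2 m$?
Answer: $76$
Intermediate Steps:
$c{\left(-3,-5 \right)} \left(-11\right) + z{\left(6 \right)} = \left(-3 - 5\right) \left(-11\right) - 12 = \left(-8\right) \left(-11\right) - 12 = 88 - 12 = 76$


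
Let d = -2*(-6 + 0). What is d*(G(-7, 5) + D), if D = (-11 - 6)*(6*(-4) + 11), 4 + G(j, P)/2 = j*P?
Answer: 1716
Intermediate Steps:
G(j, P) = -8 + 2*P*j (G(j, P) = -8 + 2*(j*P) = -8 + 2*(P*j) = -8 + 2*P*j)
d = 12 (d = -2*(-6) = 12)
D = 221 (D = -17*(-24 + 11) = -17*(-13) = 221)
d*(G(-7, 5) + D) = 12*((-8 + 2*5*(-7)) + 221) = 12*((-8 - 70) + 221) = 12*(-78 + 221) = 12*143 = 1716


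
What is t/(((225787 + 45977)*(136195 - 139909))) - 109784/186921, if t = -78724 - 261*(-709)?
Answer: -4104752716007/6987601946808 ≈ -0.58743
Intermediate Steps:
t = 106325 (t = -78724 - 1*(-185049) = -78724 + 185049 = 106325)
t/(((225787 + 45977)*(136195 - 139909))) - 109784/186921 = 106325/(((225787 + 45977)*(136195 - 139909))) - 109784/186921 = 106325/((271764*(-3714))) - 109784*1/186921 = 106325/(-1009331496) - 109784/186921 = 106325*(-1/1009331496) - 109784/186921 = -106325/1009331496 - 109784/186921 = -4104752716007/6987601946808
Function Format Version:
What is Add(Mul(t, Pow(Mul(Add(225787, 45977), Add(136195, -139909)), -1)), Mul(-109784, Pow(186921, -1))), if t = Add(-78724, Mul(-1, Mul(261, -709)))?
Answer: Rational(-4104752716007, 6987601946808) ≈ -0.58743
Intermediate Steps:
t = 106325 (t = Add(-78724, Mul(-1, -185049)) = Add(-78724, 185049) = 106325)
Add(Mul(t, Pow(Mul(Add(225787, 45977), Add(136195, -139909)), -1)), Mul(-109784, Pow(186921, -1))) = Add(Mul(106325, Pow(Mul(Add(225787, 45977), Add(136195, -139909)), -1)), Mul(-109784, Pow(186921, -1))) = Add(Mul(106325, Pow(Mul(271764, -3714), -1)), Mul(-109784, Rational(1, 186921))) = Add(Mul(106325, Pow(-1009331496, -1)), Rational(-109784, 186921)) = Add(Mul(106325, Rational(-1, 1009331496)), Rational(-109784, 186921)) = Add(Rational(-106325, 1009331496), Rational(-109784, 186921)) = Rational(-4104752716007, 6987601946808)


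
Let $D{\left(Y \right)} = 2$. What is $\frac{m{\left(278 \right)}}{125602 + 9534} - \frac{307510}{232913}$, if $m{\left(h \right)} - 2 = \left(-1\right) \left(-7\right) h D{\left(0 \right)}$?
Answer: $- \frac{20324354069}{15737465584} \approx -1.2915$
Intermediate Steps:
$m{\left(h \right)} = 2 + 14 h$ ($m{\left(h \right)} = 2 + \left(-1\right) \left(-7\right) h 2 = 2 + 7 h 2 = 2 + 14 h$)
$\frac{m{\left(278 \right)}}{125602 + 9534} - \frac{307510}{232913} = \frac{2 + 14 \cdot 278}{125602 + 9534} - \frac{307510}{232913} = \frac{2 + 3892}{135136} - \frac{307510}{232913} = 3894 \cdot \frac{1}{135136} - \frac{307510}{232913} = \frac{1947}{67568} - \frac{307510}{232913} = - \frac{20324354069}{15737465584}$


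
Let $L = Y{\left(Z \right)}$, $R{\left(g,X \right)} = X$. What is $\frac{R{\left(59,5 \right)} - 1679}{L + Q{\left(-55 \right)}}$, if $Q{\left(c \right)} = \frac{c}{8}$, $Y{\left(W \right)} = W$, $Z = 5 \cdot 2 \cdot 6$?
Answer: $- \frac{13392}{425} \approx -31.511$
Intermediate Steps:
$Z = 60$ ($Z = 10 \cdot 6 = 60$)
$Q{\left(c \right)} = \frac{c}{8}$ ($Q{\left(c \right)} = c \frac{1}{8} = \frac{c}{8}$)
$L = 60$
$\frac{R{\left(59,5 \right)} - 1679}{L + Q{\left(-55 \right)}} = \frac{5 - 1679}{60 + \frac{1}{8} \left(-55\right)} = - \frac{1674}{60 - \frac{55}{8}} = - \frac{1674}{\frac{425}{8}} = \left(-1674\right) \frac{8}{425} = - \frac{13392}{425}$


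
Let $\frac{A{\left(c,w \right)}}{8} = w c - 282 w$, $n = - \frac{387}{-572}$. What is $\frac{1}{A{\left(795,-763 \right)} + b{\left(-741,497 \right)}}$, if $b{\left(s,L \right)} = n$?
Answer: $- \frac{572}{1791132957} \approx -3.1935 \cdot 10^{-7}$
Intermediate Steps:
$n = \frac{387}{572}$ ($n = \left(-387\right) \left(- \frac{1}{572}\right) = \frac{387}{572} \approx 0.67657$)
$A{\left(c,w \right)} = - 2256 w + 8 c w$ ($A{\left(c,w \right)} = 8 \left(w c - 282 w\right) = 8 \left(c w - 282 w\right) = 8 \left(- 282 w + c w\right) = - 2256 w + 8 c w$)
$b{\left(s,L \right)} = \frac{387}{572}$
$\frac{1}{A{\left(795,-763 \right)} + b{\left(-741,497 \right)}} = \frac{1}{8 \left(-763\right) \left(-282 + 795\right) + \frac{387}{572}} = \frac{1}{8 \left(-763\right) 513 + \frac{387}{572}} = \frac{1}{-3131352 + \frac{387}{572}} = \frac{1}{- \frac{1791132957}{572}} = - \frac{572}{1791132957}$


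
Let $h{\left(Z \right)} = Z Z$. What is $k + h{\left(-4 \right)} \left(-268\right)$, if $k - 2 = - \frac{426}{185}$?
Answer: $- \frac{793336}{185} \approx -4288.3$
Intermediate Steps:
$h{\left(Z \right)} = Z^{2}$
$k = - \frac{56}{185}$ ($k = 2 - \frac{426}{185} = - \frac{56}{185} \approx -0.3027$)
$k + h{\left(-4 \right)} \left(-268\right) = - \frac{56}{185} + \left(-4\right)^{2} \left(-268\right) = - \frac{56}{185} + 16 \left(-268\right) = - \frac{56}{185} - 4288 = - \frac{793336}{185}$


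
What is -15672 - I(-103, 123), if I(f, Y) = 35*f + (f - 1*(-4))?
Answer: -11968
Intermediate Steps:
I(f, Y) = 4 + 36*f (I(f, Y) = 35*f + (f + 4) = 35*f + (4 + f) = 4 + 36*f)
-15672 - I(-103, 123) = -15672 - (4 + 36*(-103)) = -15672 - (4 - 3708) = -15672 - 1*(-3704) = -15672 + 3704 = -11968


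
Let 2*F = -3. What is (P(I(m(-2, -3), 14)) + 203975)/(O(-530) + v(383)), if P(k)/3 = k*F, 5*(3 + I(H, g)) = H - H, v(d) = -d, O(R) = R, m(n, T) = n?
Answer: -407977/1826 ≈ -223.43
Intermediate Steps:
F = -3/2 (F = (½)*(-3) = -3/2 ≈ -1.5000)
I(H, g) = -3 (I(H, g) = -3 + (H - H)/5 = -3 + (⅕)*0 = -3 + 0 = -3)
P(k) = -9*k/2 (P(k) = 3*(k*(-3/2)) = 3*(-3*k/2) = -9*k/2)
(P(I(m(-2, -3), 14)) + 203975)/(O(-530) + v(383)) = (-9/2*(-3) + 203975)/(-530 - 1*383) = (27/2 + 203975)/(-530 - 383) = (407977/2)/(-913) = (407977/2)*(-1/913) = -407977/1826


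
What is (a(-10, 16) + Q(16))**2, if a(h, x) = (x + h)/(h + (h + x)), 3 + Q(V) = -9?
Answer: 729/4 ≈ 182.25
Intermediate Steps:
Q(V) = -12 (Q(V) = -3 - 9 = -12)
a(h, x) = (h + x)/(x + 2*h)
(a(-10, 16) + Q(16))**2 = ((-10 + 16)/(16 + 2*(-10)) - 12)**2 = (6/(16 - 20) - 12)**2 = (6/(-4) - 12)**2 = (-1/4*6 - 12)**2 = (-3/2 - 12)**2 = (-27/2)**2 = 729/4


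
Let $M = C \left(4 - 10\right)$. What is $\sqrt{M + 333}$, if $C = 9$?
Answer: $3 \sqrt{31} \approx 16.703$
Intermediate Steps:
$M = -54$ ($M = 9 \left(4 - 10\right) = 9 \left(-6\right) = -54$)
$\sqrt{M + 333} = \sqrt{-54 + 333} = \sqrt{279} = 3 \sqrt{31}$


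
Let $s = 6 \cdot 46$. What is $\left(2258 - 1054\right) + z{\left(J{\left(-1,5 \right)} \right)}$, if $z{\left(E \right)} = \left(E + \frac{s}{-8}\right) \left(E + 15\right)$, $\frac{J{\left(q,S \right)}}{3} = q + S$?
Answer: $\frac{1193}{2} \approx 596.5$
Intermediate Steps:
$s = 276$
$J{\left(q,S \right)} = 3 S + 3 q$ ($J{\left(q,S \right)} = 3 \left(q + S\right) = 3 \left(S + q\right) = 3 S + 3 q$)
$z{\left(E \right)} = \left(15 + E\right) \left(- \frac{69}{2} + E\right)$ ($z{\left(E \right)} = \left(E + \frac{276}{-8}\right) \left(E + 15\right) = \left(E + 276 \left(- \frac{1}{8}\right)\right) \left(15 + E\right) = \left(E - \frac{69}{2}\right) \left(15 + E\right) = \left(- \frac{69}{2} + E\right) \left(15 + E\right) = \left(15 + E\right) \left(- \frac{69}{2} + E\right)$)
$\left(2258 - 1054\right) + z{\left(J{\left(-1,5 \right)} \right)} = \left(2258 - 1054\right) - \left(\frac{1035}{2} - \left(3 \cdot 5 + 3 \left(-1\right)\right)^{2} + \frac{39 \left(3 \cdot 5 + 3 \left(-1\right)\right)}{2}\right) = 1204 - \left(\frac{1035}{2} - \left(15 - 3\right)^{2} + \frac{39 \left(15 - 3\right)}{2}\right) = 1204 - \left(\frac{1503}{2} - 144\right) = 1204 - \frac{1215}{2} = \frac{1193}{2}$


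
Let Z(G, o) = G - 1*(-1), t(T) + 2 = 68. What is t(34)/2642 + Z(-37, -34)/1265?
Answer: -5811/1671065 ≈ -0.0034774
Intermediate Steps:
t(T) = 66 (t(T) = -2 + 68 = 66)
Z(G, o) = 1 + G (Z(G, o) = G + 1 = 1 + G)
t(34)/2642 + Z(-37, -34)/1265 = 66/2642 + (1 - 37)/1265 = 66*(1/2642) - 36*1/1265 = 33/1321 - 36/1265 = -5811/1671065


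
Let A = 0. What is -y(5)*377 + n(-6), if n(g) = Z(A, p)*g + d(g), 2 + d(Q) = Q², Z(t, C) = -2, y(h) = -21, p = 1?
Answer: 7963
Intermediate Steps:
d(Q) = -2 + Q²
n(g) = -2 + g² - 2*g (n(g) = -2*g + (-2 + g²) = -2 + g² - 2*g)
-y(5)*377 + n(-6) = -1*(-21)*377 + (-2 + (-6)² - 2*(-6)) = 21*377 + (-2 + 36 + 12) = 7917 + 46 = 7963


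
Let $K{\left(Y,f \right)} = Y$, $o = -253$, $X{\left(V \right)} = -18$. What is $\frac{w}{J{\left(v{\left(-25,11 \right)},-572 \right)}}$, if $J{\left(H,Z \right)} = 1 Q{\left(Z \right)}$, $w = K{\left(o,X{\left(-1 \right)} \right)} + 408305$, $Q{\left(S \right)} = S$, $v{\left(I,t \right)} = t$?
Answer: $- \frac{102013}{143} \approx -713.38$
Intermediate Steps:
$w = 408052$ ($w = -253 + 408305 = 408052$)
$J{\left(H,Z \right)} = Z$ ($J{\left(H,Z \right)} = 1 Z = Z$)
$\frac{w}{J{\left(v{\left(-25,11 \right)},-572 \right)}} = \frac{408052}{-572} = 408052 \left(- \frac{1}{572}\right) = - \frac{102013}{143}$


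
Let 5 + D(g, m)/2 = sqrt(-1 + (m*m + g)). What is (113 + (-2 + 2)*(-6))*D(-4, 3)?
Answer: -678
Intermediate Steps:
D(g, m) = -10 + 2*sqrt(-1 + g + m**2) (D(g, m) = -10 + 2*sqrt(-1 + (m*m + g)) = -10 + 2*sqrt(-1 + (m**2 + g)) = -10 + 2*sqrt(-1 + (g + m**2)) = -10 + 2*sqrt(-1 + g + m**2))
(113 + (-2 + 2)*(-6))*D(-4, 3) = (113 + (-2 + 2)*(-6))*(-10 + 2*sqrt(-1 - 4 + 3**2)) = (113 + 0*(-6))*(-10 + 2*sqrt(-1 - 4 + 9)) = (113 + 0)*(-10 + 2*sqrt(4)) = 113*(-10 + 2*2) = 113*(-10 + 4) = 113*(-6) = -678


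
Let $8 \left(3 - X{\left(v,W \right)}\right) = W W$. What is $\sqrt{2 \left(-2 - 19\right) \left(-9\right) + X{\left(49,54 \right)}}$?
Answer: $\frac{\sqrt{66}}{2} \approx 4.062$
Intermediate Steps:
$X{\left(v,W \right)} = 3 - \frac{W^{2}}{8}$ ($X{\left(v,W \right)} = 3 - \frac{W W}{8} = 3 - \frac{W^{2}}{8}$)
$\sqrt{2 \left(-2 - 19\right) \left(-9\right) + X{\left(49,54 \right)}} = \sqrt{2 \left(-2 - 19\right) \left(-9\right) + \left(3 - \frac{54^{2}}{8}\right)} = \sqrt{2 \left(-2 - 19\right) \left(-9\right) + \left(3 - \frac{729}{2}\right)} = \sqrt{2 \left(-21\right) \left(-9\right) + \left(3 - \frac{729}{2}\right)} = \sqrt{\left(-42\right) \left(-9\right) - \frac{723}{2}} = \sqrt{378 - \frac{723}{2}} = \sqrt{\frac{33}{2}} = \frac{\sqrt{66}}{2}$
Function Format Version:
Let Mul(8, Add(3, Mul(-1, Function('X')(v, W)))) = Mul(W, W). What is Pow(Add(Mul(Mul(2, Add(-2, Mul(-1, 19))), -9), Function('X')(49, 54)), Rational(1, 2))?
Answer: Mul(Rational(1, 2), Pow(66, Rational(1, 2))) ≈ 4.0620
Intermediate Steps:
Function('X')(v, W) = Add(3, Mul(Rational(-1, 8), Pow(W, 2))) (Function('X')(v, W) = Add(3, Mul(Rational(-1, 8), Mul(W, W))) = Add(3, Mul(Rational(-1, 8), Pow(W, 2))))
Pow(Add(Mul(Mul(2, Add(-2, Mul(-1, 19))), -9), Function('X')(49, 54)), Rational(1, 2)) = Pow(Add(Mul(Mul(2, Add(-2, Mul(-1, 19))), -9), Add(3, Mul(Rational(-1, 8), Pow(54, 2)))), Rational(1, 2)) = Pow(Add(Mul(Mul(2, Add(-2, -19)), -9), Add(3, Mul(Rational(-1, 8), 2916))), Rational(1, 2)) = Pow(Add(Mul(Mul(2, -21), -9), Add(3, Rational(-729, 2))), Rational(1, 2)) = Pow(Add(Mul(-42, -9), Rational(-723, 2)), Rational(1, 2)) = Pow(Add(378, Rational(-723, 2)), Rational(1, 2)) = Pow(Rational(33, 2), Rational(1, 2)) = Mul(Rational(1, 2), Pow(66, Rational(1, 2)))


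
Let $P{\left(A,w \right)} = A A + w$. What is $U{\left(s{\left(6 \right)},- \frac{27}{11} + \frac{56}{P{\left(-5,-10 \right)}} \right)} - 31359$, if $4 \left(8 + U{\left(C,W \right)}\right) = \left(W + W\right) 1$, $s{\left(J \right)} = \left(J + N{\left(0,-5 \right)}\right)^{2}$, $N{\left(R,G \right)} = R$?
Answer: $- \frac{10350899}{330} \approx -31366.0$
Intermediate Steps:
$s{\left(J \right)} = J^{2}$ ($s{\left(J \right)} = \left(J + 0\right)^{2} = J^{2}$)
$P{\left(A,w \right)} = w + A^{2}$ ($P{\left(A,w \right)} = A^{2} + w = w + A^{2}$)
$U{\left(C,W \right)} = -8 + \frac{W}{2}$ ($U{\left(C,W \right)} = -8 + \frac{\left(W + W\right) 1}{4} = -8 + \frac{2 W 1}{4} = -8 + \frac{2 W}{4} = -8 + \frac{W}{2}$)
$U{\left(s{\left(6 \right)},- \frac{27}{11} + \frac{56}{P{\left(-5,-10 \right)}} \right)} - 31359 = \left(-8 + \frac{- \frac{27}{11} + \frac{56}{-10 + \left(-5\right)^{2}}}{2}\right) - 31359 = \left(-8 + \frac{\left(-27\right) \frac{1}{11} + \frac{56}{-10 + 25}}{2}\right) - 31359 = \left(-8 + \frac{- \frac{27}{11} + \frac{56}{15}}{2}\right) - 31359 = \left(-8 + \frac{1}{2} \cdot \frac{211}{165}\right) - 31359 = \left(-8 + \frac{211}{330}\right) - 31359 = - \frac{2429}{330} - 31359 = - \frac{10350899}{330}$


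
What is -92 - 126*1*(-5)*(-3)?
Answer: -1982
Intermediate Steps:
-92 - 126*1*(-5)*(-3) = -92 - (-630)*(-3) = -92 - 126*15 = -92 - 1890 = -1982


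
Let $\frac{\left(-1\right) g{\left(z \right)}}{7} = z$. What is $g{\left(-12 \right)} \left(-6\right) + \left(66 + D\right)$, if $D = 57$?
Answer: $-381$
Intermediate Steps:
$g{\left(z \right)} = - 7 z$
$g{\left(-12 \right)} \left(-6\right) + \left(66 + D\right) = \left(-7\right) \left(-12\right) \left(-6\right) + \left(66 + 57\right) = 84 \left(-6\right) + 123 = -504 + 123 = -381$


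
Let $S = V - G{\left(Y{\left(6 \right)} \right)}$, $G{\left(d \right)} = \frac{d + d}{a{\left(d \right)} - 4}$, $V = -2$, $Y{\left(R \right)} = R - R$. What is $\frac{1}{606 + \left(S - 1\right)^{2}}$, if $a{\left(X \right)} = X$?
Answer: $\frac{1}{615} \approx 0.001626$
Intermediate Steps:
$Y{\left(R \right)} = 0$
$G{\left(d \right)} = \frac{2 d}{-4 + d}$ ($G{\left(d \right)} = \frac{d + d}{d - 4} = \frac{2 d}{-4 + d}$)
$S = -2$ ($S = -2 - 2 \cdot 0 \frac{1}{-4 + 0} = -2 - 2 \cdot 0 \frac{1}{-4} = -2 - 2 \cdot 0 \left(- \frac{1}{4}\right) = -2 - 0 = -2 + 0 = -2$)
$\frac{1}{606 + \left(S - 1\right)^{2}} = \frac{1}{606 + \left(-2 - 1\right)^{2}} = \frac{1}{606 + \left(-3\right)^{2}} = \frac{1}{606 + 9} = \frac{1}{615}$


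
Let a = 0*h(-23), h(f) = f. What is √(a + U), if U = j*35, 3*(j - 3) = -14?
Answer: 5*I*√21/3 ≈ 7.6376*I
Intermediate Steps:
j = -5/3 (j = 3 + (⅓)*(-14) = 3 - 14/3 = -5/3 ≈ -1.6667)
U = -175/3 (U = -5/3*35 = -175/3 ≈ -58.333)
a = 0 (a = 0*(-23) = 0)
√(a + U) = √(0 - 175/3) = √(-175/3) = 5*I*√21/3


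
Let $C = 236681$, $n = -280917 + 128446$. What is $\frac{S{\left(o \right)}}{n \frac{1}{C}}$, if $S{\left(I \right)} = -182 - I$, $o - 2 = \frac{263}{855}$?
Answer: $\frac{37296902023}{130362705} \approx 286.1$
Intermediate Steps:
$n = -152471$
$o = \frac{1973}{855}$ ($o = 2 + \frac{263}{855} = \frac{1973}{855} \approx 2.3076$)
$\frac{S{\left(o \right)}}{n \frac{1}{C}} = \frac{-182 - \frac{1973}{855}}{\left(-152471\right) \frac{1}{236681}} = - \frac{157583}{855 \left(- \frac{152471}{236681}\right)} = \left(- \frac{157583}{855}\right) \left(- \frac{236681}{152471}\right) = \frac{37296902023}{130362705}$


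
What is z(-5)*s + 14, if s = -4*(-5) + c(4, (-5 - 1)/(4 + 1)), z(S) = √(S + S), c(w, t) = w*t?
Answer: 14 + 76*I*√10/5 ≈ 14.0 + 48.067*I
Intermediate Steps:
c(w, t) = t*w
z(S) = √2*√S (z(S) = √(2*S) = √2*√S)
s = 76/5 (s = -4*(-5) + ((-5 - 1)/(4 + 1))*4 = 20 - 6/5*4 = 20 - 24/5 = 76/5 ≈ 15.200)
z(-5)*s + 14 = (√2*√(-5))*(76/5) + 14 = (√2*(I*√5))*(76/5) + 14 = (I*√10)*(76/5) + 14 = 76*I*√10/5 + 14 = 14 + 76*I*√10/5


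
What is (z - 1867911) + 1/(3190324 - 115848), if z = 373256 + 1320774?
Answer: -534592961355/3074476 ≈ -1.7388e+5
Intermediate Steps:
z = 1694030
(z - 1867911) + 1/(3190324 - 115848) = (1694030 - 1867911) + 1/(3190324 - 115848) = -173881 + 1/3074476 = -534592961355/3074476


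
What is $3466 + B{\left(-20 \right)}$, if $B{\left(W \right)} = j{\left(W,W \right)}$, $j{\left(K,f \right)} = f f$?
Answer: $3866$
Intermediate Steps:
$j{\left(K,f \right)} = f^{2}$
$B{\left(W \right)} = W^{2}$
$3466 + B{\left(-20 \right)} = 3466 + \left(-20\right)^{2} = 3466 + 400 = 3866$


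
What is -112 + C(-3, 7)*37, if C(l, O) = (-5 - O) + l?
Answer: -667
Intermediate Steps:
C(l, O) = -5 + l - O
-112 + C(-3, 7)*37 = -112 + (-5 - 3 - 1*7)*37 = -112 + (-5 - 3 - 7)*37 = -112 - 15*37 = -112 - 555 = -667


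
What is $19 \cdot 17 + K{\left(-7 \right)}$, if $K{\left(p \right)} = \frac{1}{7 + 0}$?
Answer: $\frac{2262}{7} \approx 323.14$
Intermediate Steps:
$K{\left(p \right)} = \frac{1}{7}$
$19 \cdot 17 + K{\left(-7 \right)} = 19 \cdot 17 + \frac{1}{7} = 323 + \frac{1}{7} = \frac{2262}{7}$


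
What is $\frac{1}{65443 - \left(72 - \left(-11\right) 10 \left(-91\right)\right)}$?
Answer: $\frac{1}{75381} \approx 1.3266 \cdot 10^{-5}$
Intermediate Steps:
$\frac{1}{65443 - \left(72 - \left(-11\right) 10 \left(-91\right)\right)} = \frac{1}{65443 - -9938} = \frac{1}{65443 + \left(10010 - 72\right)} = \frac{1}{65443 + 9938} = \frac{1}{75381}$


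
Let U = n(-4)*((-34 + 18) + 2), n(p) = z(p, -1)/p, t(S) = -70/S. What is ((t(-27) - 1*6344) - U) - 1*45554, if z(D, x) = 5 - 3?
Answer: -1401365/27 ≈ -51902.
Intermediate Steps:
z(D, x) = 2
n(p) = 2/p
U = 7 (U = (2/(-4))*((-34 + 18) + 2) = (2*(-¼))*(-16 + 2) = -½*(-14) = 7)
((t(-27) - 1*6344) - U) - 1*45554 = ((-70/(-27) - 1*6344) - 1*7) - 1*45554 = ((-70*(-1/27) - 6344) - 7) - 45554 = ((70/27 - 6344) - 7) - 45554 = (-171218/27 - 7) - 45554 = -171407/27 - 45554 = -1401365/27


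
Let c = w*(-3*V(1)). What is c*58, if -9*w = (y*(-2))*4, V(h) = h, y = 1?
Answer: -464/3 ≈ -154.67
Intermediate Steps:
w = 8/9 (w = -1*(-2)*4/9 = -(-2)*4/9 = -1/9*(-8) = 8/9 ≈ 0.88889)
c = -8/3 (c = 8*(-3*1)/9 = (8/9)*(-3) = -8/3 ≈ -2.6667)
c*58 = -8/3*58 = -464/3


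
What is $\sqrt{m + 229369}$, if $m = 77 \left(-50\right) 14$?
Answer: $7 \sqrt{3581} \approx 418.89$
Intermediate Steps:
$m = -53900$ ($m = \left(-3850\right) 14 = -53900$)
$\sqrt{m + 229369} = \sqrt{-53900 + 229369} = \sqrt{175469} = 7 \sqrt{3581}$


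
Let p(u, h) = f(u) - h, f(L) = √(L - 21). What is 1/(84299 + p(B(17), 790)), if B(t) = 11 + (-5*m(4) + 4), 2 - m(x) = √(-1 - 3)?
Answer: 1/(83509 + √2*√(-8 + 5*I)) ≈ 1.1975e-5 - 6.0e-10*I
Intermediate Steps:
m(x) = 2 - 2*I (m(x) = 2 - √(-1 - 3) = 2 - √(-4) = 2 - 2*I)
f(L) = √(-21 + L)
B(t) = 5 + 10*I (B(t) = 11 + (-5*(2 - 2*I) + 4) = 11 + ((-10 + 10*I) + 4) = 11 + (-6 + 10*I) = 5 + 10*I)
p(u, h) = √(-21 + u) - h
1/(84299 + p(B(17), 790)) = 1/(84299 + (√(-21 + (5 + 10*I)) - 1*790)) = 1/(84299 + (√(-16 + 10*I) - 790)) = 1/(84299 + (-790 + √(-16 + 10*I))) = 1/(83509 + √(-16 + 10*I))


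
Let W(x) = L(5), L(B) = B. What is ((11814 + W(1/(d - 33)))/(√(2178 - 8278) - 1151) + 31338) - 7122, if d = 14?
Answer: 32215494947/1330901 - 118190*I*√61/1330901 ≈ 24206.0 - 0.69359*I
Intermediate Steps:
W(x) = 5
((11814 + W(1/(d - 33)))/(√(2178 - 8278) - 1151) + 31338) - 7122 = ((11814 + 5)/(√(2178 - 8278) - 1151) + 31338) - 7122 = (11819/(√(-6100) - 1151) + 31338) - 7122 = (11819/(10*I*√61 - 1151) + 31338) - 7122 = (11819/(-1151 + 10*I*√61) + 31338) - 7122 = (31338 + 11819/(-1151 + 10*I*√61)) - 7122 = 24216 + 11819/(-1151 + 10*I*√61)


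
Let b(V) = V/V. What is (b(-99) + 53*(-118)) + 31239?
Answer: 24986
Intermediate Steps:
b(V) = 1
(b(-99) + 53*(-118)) + 31239 = (1 + 53*(-118)) + 31239 = (1 - 6254) + 31239 = -6253 + 31239 = 24986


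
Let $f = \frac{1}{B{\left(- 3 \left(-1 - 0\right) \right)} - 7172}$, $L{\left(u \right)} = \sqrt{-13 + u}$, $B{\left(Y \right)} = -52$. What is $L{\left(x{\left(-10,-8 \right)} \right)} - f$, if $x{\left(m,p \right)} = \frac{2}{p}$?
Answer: $\frac{1}{7224} + \frac{i \sqrt{53}}{2} \approx 0.00013843 + 3.6401 i$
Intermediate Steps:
$f = - \frac{1}{7224}$ ($f = \frac{1}{-52 - 7172} = \frac{1}{-7224} = - \frac{1}{7224} \approx -0.00013843$)
$L{\left(x{\left(-10,-8 \right)} \right)} - f = \sqrt{-13 + \frac{2}{-8}} - - \frac{1}{7224} = \sqrt{-13 + 2 \left(- \frac{1}{8}\right)} + \frac{1}{7224} = \sqrt{-13 - \frac{1}{4}} + \frac{1}{7224} = \sqrt{- \frac{53}{4}} + \frac{1}{7224} = \frac{i \sqrt{53}}{2} + \frac{1}{7224} = \frac{1}{7224} + \frac{i \sqrt{53}}{2}$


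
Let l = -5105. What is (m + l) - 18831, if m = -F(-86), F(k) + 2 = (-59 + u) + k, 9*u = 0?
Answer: -23789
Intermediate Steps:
u = 0 (u = (⅑)*0 = 0)
F(k) = -61 + k (F(k) = -2 + ((-59 + 0) + k) = -2 + (-59 + k) = -61 + k)
m = 147 (m = -(-61 - 86) = -1*(-147) = 147)
(m + l) - 18831 = (147 - 5105) - 18831 = -4958 - 18831 = -23789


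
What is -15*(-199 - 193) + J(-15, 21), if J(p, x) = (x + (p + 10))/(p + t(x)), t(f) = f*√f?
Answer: 4427660/753 + 28*√21/753 ≈ 5880.2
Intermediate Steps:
t(f) = f^(3/2)
J(p, x) = (10 + p + x)/(p + x^(3/2)) (J(p, x) = (x + (p + 10))/(p + x^(3/2)) = (x + (10 + p))/(p + x^(3/2)) = (10 + p + x)/(p + x^(3/2)))
-15*(-199 - 193) + J(-15, 21) = -15*(-199 - 193) + (10 - 15 + 21)/(-15 + 21^(3/2)) = -15*(-392) + 16/(-15 + 21*√21) = 5880 + 16/(-15 + 21*√21)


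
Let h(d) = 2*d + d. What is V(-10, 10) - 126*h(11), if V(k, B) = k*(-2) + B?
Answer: -4128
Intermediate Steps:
V(k, B) = B - 2*k (V(k, B) = -2*k + B = B - 2*k)
h(d) = 3*d
V(-10, 10) - 126*h(11) = (10 - 2*(-10)) - 378*11 = (10 + 20) - 126*33 = 30 - 4158 = -4128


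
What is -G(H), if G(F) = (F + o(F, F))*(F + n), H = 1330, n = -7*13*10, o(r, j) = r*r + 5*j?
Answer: -746289600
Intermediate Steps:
o(r, j) = r² + 5*j
n = -910 (n = -91*10 = -910)
G(F) = (-910 + F)*(F² + 6*F) (G(F) = (F + (F² + 5*F))*(F - 910) = (F² + 6*F)*(-910 + F) = (-910 + F)*(F² + 6*F))
-G(H) = -1330*(-5460 + 1330² - 904*1330) = -1330*(-5460 + 1768900 - 1202320) = -1330*561120 = -1*746289600 = -746289600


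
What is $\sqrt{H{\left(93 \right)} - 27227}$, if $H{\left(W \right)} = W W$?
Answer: $i \sqrt{18578} \approx 136.3 i$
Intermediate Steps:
$H{\left(W \right)} = W^{2}$
$\sqrt{H{\left(93 \right)} - 27227} = \sqrt{93^{2} - 27227} = \sqrt{8649 - 27227} = \sqrt{-18578} = i \sqrt{18578}$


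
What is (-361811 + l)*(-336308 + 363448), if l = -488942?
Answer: -23089436420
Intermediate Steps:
(-361811 + l)*(-336308 + 363448) = (-361811 - 488942)*(-336308 + 363448) = -850753*27140 = -23089436420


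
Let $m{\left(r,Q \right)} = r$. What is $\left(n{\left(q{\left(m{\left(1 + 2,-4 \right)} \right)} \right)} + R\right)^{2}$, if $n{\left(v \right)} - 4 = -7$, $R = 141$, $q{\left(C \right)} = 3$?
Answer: $19044$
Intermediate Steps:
$n{\left(v \right)} = -3$ ($n{\left(v \right)} = 4 - 7 = -3$)
$\left(n{\left(q{\left(m{\left(1 + 2,-4 \right)} \right)} \right)} + R\right)^{2} = \left(-3 + 141\right)^{2} = 138^{2} = 19044$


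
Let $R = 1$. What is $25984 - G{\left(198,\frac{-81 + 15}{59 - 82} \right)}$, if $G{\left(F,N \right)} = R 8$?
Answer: $25976$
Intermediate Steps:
$G{\left(F,N \right)} = 8$ ($G{\left(F,N \right)} = 1 \cdot 8 = 8$)
$25984 - G{\left(198,\frac{-81 + 15}{59 - 82} \right)} = 25984 - 8 = 25976$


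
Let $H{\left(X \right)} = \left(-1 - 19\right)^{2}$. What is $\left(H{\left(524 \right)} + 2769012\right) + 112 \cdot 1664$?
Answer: $2955780$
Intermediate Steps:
$H{\left(X \right)} = 400$ ($H{\left(X \right)} = \left(-20\right)^{2} = 400$)
$\left(H{\left(524 \right)} + 2769012\right) + 112 \cdot 1664 = \left(400 + 2769012\right) + 112 \cdot 1664 = 2769412 + 186368 = 2955780$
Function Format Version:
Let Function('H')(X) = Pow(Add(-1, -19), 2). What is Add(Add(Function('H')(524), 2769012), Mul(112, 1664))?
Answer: 2955780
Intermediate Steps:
Function('H')(X) = 400 (Function('H')(X) = Pow(-20, 2) = 400)
Add(Add(Function('H')(524), 2769012), Mul(112, 1664)) = Add(Add(400, 2769012), Mul(112, 1664)) = Add(2769412, 186368) = 2955780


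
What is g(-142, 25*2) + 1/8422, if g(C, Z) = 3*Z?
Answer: 1263301/8422 ≈ 150.00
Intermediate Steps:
g(-142, 25*2) + 1/8422 = 3*(25*2) + 1/8422 = 3*50 + 1/8422 = 150 + 1/8422 = 1263301/8422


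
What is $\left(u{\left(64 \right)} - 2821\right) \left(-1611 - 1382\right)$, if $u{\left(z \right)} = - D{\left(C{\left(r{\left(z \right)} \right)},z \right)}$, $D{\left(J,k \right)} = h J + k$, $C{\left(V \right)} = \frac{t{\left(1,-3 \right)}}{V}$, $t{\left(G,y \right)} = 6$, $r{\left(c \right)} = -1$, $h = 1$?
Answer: $8616847$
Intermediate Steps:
$C{\left(V \right)} = \frac{6}{V}$
$D{\left(J,k \right)} = J + k$ ($D{\left(J,k \right)} = 1 J + k = J + k$)
$u{\left(z \right)} = 6 - z$ ($u{\left(z \right)} = - (\frac{6}{-1} + z) = - (6 \left(-1\right) + z) = - (-6 + z) = 6 - z$)
$\left(u{\left(64 \right)} - 2821\right) \left(-1611 - 1382\right) = \left(\left(6 - 64\right) - 2821\right) \left(-1611 - 1382\right) = \left(\left(6 - 64\right) - 2821\right) \left(-2993\right) = \left(-58 - 2821\right) \left(-2993\right) = \left(-2879\right) \left(-2993\right) = 8616847$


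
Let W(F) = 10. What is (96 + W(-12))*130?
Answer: 13780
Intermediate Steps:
(96 + W(-12))*130 = (96 + 10)*130 = 106*130 = 13780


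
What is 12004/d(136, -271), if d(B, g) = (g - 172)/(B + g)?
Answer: 1620540/443 ≈ 3658.1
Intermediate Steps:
d(B, g) = (-172 + g)/(B + g)
12004/d(136, -271) = 12004/(((-172 - 271)/(136 - 271))) = 12004/((-443/(-135))) = 12004/((-1/135*(-443))) = 12004/(443/135) = 12004*(135/443) = 1620540/443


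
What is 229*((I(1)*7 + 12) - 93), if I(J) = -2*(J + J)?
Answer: -24961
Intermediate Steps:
I(J) = -4*J
229*((I(1)*7 + 12) - 93) = 229*((-4*1*7 + 12) - 93) = 229*((-4*7 + 12) - 93) = 229*((-28 + 12) - 93) = 229*(-16 - 93) = 229*(-109) = -24961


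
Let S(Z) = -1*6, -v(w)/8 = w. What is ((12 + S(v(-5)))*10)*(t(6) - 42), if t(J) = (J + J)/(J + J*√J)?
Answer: -2544 + 24*√6 ≈ -2485.2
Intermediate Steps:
v(w) = -8*w
S(Z) = -6
t(J) = 2*J/(J + J^(3/2)) (t(J) = (2*J)/(J + J^(3/2)) = 2*J/(J + J^(3/2)))
((12 + S(v(-5)))*10)*(t(6) - 42) = ((12 - 6)*10)*(2*6/(6 + 6^(3/2)) - 42) = (6*10)*(2*6/(6 + 6*√6) - 42) = 60*(12/(6 + 6*√6) - 42) = 60*(-42 + 12/(6 + 6*√6)) = -2520 + 720/(6 + 6*√6)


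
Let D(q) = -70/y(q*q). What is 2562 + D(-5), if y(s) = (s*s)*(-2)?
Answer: 320257/125 ≈ 2562.1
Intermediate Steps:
y(s) = -2*s² (y(s) = s²*(-2) = -2*s²)
D(q) = 35/q⁴ (D(q) = -70*(-1/(2*q⁴)) = -(-35)/q⁴ = 35/q⁴)
2562 + D(-5) = 2562 + 35/(-5)⁴ = 2562 + 35*(1/625) = 2562 + 7/125 = 320257/125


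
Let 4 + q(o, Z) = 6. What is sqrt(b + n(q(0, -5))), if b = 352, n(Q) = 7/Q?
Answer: 3*sqrt(158)/2 ≈ 18.855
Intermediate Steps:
q(o, Z) = 2 (q(o, Z) = -4 + 6 = 2)
sqrt(b + n(q(0, -5))) = sqrt(352 + 7/2) = sqrt(711/2) = 3*sqrt(158)/2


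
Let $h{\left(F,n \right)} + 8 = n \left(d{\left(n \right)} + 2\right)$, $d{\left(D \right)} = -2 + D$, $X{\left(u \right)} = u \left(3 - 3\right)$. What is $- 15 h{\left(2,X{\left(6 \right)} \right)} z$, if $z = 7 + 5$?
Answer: $1440$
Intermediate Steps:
$X{\left(u \right)} = 0$ ($X{\left(u \right)} = u 0 = 0$)
$z = 12$
$h{\left(F,n \right)} = -8 + n^{2}$ ($h{\left(F,n \right)} = -8 + n \left(\left(-2 + n\right) + 2\right) = -8 + n n = -8 + n^{2}$)
$- 15 h{\left(2,X{\left(6 \right)} \right)} z = - 15 \left(-8 + 0^{2}\right) 12 = - 15 \left(-8 + 0\right) 12 = \left(-15\right) \left(-8\right) 12 = 120 \cdot 12 = 1440$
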